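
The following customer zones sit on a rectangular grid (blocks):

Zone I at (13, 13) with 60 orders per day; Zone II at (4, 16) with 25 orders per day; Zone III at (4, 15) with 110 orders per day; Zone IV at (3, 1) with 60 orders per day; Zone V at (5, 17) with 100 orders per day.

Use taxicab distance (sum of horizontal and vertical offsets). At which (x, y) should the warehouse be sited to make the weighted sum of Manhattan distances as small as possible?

(4, 15)

Manhattan distance separates: Σwᵢ(|x−xᵢ|+|y−yᵢ|) = Σwᵢ|x−xᵢ| + Σwᵢ|y−yᵢ|, so x and y are optimised independently as 1-D weighted medians.
Total weight W = 355; half = 177.5.
x-coordinate, sorted with cumulative weight:
  x=3 (Zone IV, w=60) cum 60
  x=4 (Zone II, w=25) cum 85
  x=4 (Zone III, w=110) cum 195  ← median
  x=5 (Zone V, w=100) cum 295
  x=13 (Zone I, w=60) cum 355
⇒ x* = 4
y-coordinate, sorted with cumulative weight:
  y=1 (Zone IV, w=60) cum 60
  y=13 (Zone I, w=60) cum 120
  y=15 (Zone III, w=110) cum 230  ← median
  y=16 (Zone II, w=25) cum 255
  y=17 (Zone V, w=100) cum 355
⇒ y* = 15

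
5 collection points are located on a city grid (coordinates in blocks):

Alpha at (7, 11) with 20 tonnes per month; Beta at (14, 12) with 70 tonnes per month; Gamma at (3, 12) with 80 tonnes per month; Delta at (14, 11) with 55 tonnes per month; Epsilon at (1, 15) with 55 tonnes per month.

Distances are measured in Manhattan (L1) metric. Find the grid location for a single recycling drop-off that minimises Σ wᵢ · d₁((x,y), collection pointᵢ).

(7, 12)

Manhattan distance separates: Σwᵢ(|x−xᵢ|+|y−yᵢ|) = Σwᵢ|x−xᵢ| + Σwᵢ|y−yᵢ|, so x and y are optimised independently as 1-D weighted medians.
Total weight W = 280; half = 140.
x-coordinate, sorted with cumulative weight:
  x=1 (Epsilon, w=55) cum 55
  x=3 (Gamma, w=80) cum 135
  x=7 (Alpha, w=20) cum 155  ← median
  x=14 (Beta, w=70) cum 225
  x=14 (Delta, w=55) cum 280
⇒ x* = 7
y-coordinate, sorted with cumulative weight:
  y=11 (Alpha, w=20) cum 20
  y=11 (Delta, w=55) cum 75
  y=12 (Beta, w=70) cum 145  ← median
  y=12 (Gamma, w=80) cum 225
  y=15 (Epsilon, w=55) cum 280
⇒ y* = 12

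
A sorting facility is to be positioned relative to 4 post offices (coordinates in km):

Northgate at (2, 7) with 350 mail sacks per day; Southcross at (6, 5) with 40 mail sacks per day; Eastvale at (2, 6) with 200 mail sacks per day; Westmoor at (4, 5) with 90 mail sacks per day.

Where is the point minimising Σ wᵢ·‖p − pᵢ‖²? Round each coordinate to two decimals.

(2.50, 6.32)

The minimiser of Σwᵢ‖p−pᵢ‖² is the weighted centroid p* = (Σwᵢpᵢ)/(Σwᵢ).
Σwᵢ = 680.
Σwᵢxᵢ = 350·2 + 40·6 + 200·2 + 90·4 = 1700.
Σwᵢyᵢ = 350·7 + 40·5 + 200·6 + 90·5 = 4300.
x* = 1700/680 = 2.50, y* = 4300/680 = 6.32.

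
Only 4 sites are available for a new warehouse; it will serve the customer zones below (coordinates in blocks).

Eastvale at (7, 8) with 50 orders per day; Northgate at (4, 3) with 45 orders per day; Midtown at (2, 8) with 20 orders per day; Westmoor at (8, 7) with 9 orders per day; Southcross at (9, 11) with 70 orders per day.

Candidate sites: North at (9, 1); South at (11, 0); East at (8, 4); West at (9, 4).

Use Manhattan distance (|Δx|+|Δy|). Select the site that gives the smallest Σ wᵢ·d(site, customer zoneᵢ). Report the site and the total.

East, total 1262 blocks

Total weighted distance at each candidate:
  North (9, 1): total = 1808
  South (11, 0): total = 2390
  East (8, 4): total = 1262
  West (9, 4): total = 1316
Minimum is at East with total 1262 blocks.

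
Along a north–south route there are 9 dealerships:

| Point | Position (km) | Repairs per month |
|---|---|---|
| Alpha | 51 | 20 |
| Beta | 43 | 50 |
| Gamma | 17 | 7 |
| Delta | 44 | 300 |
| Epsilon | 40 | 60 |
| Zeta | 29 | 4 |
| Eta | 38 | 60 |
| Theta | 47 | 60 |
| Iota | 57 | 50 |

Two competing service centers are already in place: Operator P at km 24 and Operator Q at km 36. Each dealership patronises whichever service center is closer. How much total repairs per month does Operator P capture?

11

The indifferent point is the midpoint (24+36)/2 = 30; dealerships left of it (closer to Operator P at 24) go to Operator P, those right go to Operator Q.
  Gamma at 17 (w=7) → Operator P
  Zeta at 29 (w=4) → Operator P
  Eta at 38 (w=60) → Operator Q
  Epsilon at 40 (w=60) → Operator Q
  Beta at 43 (w=50) → Operator Q
  Delta at 44 (w=300) → Operator Q
  Theta at 47 (w=60) → Operator Q
  Alpha at 51 (w=20) → Operator Q
  Iota at 57 (w=50) → Operator Q
Operator P captures 11; Operator Q captures 600.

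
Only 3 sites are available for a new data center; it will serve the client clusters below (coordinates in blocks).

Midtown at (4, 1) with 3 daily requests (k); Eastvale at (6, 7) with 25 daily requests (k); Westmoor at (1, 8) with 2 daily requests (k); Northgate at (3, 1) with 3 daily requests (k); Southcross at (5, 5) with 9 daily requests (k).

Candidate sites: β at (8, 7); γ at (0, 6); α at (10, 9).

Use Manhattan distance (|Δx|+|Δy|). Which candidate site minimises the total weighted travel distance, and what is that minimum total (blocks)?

β, total 174 blocks

Total weighted distance at each candidate:
  β (8, 7): total = 174
  γ (0, 6): total = 286
  α (10, 9): total = 338
Minimum is at β with total 174 blocks.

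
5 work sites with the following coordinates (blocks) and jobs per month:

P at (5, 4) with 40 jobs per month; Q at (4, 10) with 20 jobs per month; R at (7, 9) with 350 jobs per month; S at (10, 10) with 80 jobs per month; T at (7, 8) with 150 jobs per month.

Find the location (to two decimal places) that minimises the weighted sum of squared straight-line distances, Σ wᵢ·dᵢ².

(7.16, 8.61)

The minimiser of Σwᵢ‖p−pᵢ‖² is the weighted centroid p* = (Σwᵢpᵢ)/(Σwᵢ).
Σwᵢ = 640.
Σwᵢxᵢ = 40·5 + 20·4 + 350·7 + 80·10 + 150·7 = 4580.
Σwᵢyᵢ = 40·4 + 20·10 + 350·9 + 80·10 + 150·8 = 5510.
x* = 4580/640 = 7.16, y* = 5510/640 = 8.61.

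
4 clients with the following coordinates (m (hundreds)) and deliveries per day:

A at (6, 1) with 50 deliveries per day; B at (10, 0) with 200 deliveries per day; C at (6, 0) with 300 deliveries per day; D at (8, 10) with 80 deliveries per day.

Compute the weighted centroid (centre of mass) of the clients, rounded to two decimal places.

(7.52, 1.35)

The minimiser of Σwᵢ‖p−pᵢ‖² is the weighted centroid p* = (Σwᵢpᵢ)/(Σwᵢ).
Σwᵢ = 630.
Σwᵢxᵢ = 50·6 + 200·10 + 300·6 + 80·8 = 4740.
Σwᵢyᵢ = 50·1 + 200·0 + 300·0 + 80·10 = 850.
x* = 4740/630 = 7.52, y* = 850/630 = 1.35.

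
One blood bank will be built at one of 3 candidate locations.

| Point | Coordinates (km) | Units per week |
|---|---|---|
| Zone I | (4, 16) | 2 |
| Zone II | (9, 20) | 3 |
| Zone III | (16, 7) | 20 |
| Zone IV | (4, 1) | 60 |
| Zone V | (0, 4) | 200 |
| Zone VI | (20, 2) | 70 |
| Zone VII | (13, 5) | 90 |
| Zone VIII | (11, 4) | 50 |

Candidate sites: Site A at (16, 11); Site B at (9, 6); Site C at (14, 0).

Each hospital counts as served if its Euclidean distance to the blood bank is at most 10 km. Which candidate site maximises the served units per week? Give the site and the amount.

Coverage radius r = 10 km; a point is covered iff (Δx)²+(Δy)² ≤ 10² = 100.
  Site A (16, 11): covers {Zone III, Zone VI, Zone VII, Zone VIII} → 230
  Site B (9, 6): covers {Zone III, Zone IV, Zone V, Zone VII, Zone VIII} → 420
  Site C (14, 0): covers {Zone III, Zone VI, Zone VII, Zone VIII} → 230
Maximum coverage at Site B: 420 units per week.

Site B, covering 420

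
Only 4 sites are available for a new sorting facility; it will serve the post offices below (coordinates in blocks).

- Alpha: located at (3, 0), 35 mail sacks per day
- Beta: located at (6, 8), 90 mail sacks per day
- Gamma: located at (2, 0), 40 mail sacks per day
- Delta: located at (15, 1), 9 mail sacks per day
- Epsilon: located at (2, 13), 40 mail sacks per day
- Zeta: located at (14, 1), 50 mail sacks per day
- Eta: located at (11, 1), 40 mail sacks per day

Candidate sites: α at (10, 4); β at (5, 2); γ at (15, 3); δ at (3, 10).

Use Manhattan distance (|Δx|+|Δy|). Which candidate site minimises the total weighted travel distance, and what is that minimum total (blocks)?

β, total 2409 blocks

Total weighted distance at each candidate:
  α (10, 4): total = 2847
  β (5, 2): total = 2409
  γ (15, 3): total = 3753
  δ (3, 10): total = 3269
Minimum is at β with total 2409 blocks.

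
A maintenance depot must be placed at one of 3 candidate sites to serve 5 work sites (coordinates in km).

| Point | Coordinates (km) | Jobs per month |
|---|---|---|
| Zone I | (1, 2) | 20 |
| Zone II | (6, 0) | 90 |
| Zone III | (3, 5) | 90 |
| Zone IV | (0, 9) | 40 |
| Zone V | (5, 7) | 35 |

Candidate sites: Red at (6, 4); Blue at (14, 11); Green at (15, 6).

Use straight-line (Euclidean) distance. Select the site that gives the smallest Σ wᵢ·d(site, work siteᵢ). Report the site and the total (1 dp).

Red, total 1175.4 km

Total weighted distance at each candidate:
  Red (6, 4): total = 1175.4
  Blue (14, 11): total = 3578.5
  Green (15, 6): total = 3312.1
Minimum is at Red with total 1175.4 km.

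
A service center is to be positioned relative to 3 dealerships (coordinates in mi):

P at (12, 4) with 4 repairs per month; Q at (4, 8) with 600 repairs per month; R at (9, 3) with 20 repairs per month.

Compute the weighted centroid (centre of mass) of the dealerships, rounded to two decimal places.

The minimiser of Σwᵢ‖p−pᵢ‖² is the weighted centroid p* = (Σwᵢpᵢ)/(Σwᵢ).
Σwᵢ = 624.
Σwᵢxᵢ = 4·12 + 600·4 + 20·9 = 2628.
Σwᵢyᵢ = 4·4 + 600·8 + 20·3 = 4876.
x* = 2628/624 = 4.21, y* = 4876/624 = 7.81.

(4.21, 7.81)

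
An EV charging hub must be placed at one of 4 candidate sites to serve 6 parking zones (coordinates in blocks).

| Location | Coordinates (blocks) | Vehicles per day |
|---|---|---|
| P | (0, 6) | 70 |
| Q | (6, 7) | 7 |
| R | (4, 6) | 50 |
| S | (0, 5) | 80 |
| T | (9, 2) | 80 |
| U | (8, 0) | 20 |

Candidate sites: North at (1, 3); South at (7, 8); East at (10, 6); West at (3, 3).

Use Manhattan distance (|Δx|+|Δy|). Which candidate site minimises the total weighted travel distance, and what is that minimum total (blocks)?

Total weighted distance at each candidate:
  North (1, 3): total = 1803
  South (7, 8): total = 2514
  East (10, 6): total = 2475
  West (3, 3): total = 1789
Minimum is at West with total 1789 blocks.

West, total 1789 blocks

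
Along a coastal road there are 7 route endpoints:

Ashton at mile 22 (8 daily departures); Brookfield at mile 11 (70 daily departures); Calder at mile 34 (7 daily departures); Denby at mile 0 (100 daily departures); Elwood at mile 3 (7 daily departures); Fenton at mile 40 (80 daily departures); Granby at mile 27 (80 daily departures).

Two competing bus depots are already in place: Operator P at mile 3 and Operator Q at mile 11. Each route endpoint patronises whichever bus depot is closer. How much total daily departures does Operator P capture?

107

The indifferent point is the midpoint (3+11)/2 = 7; route endpoints left of it (closer to Operator P at 3) go to Operator P, those right go to Operator Q.
  Denby at 0 (w=100) → Operator P
  Elwood at 3 (w=7) → Operator P
  Brookfield at 11 (w=70) → Operator Q
  Ashton at 22 (w=8) → Operator Q
  Granby at 27 (w=80) → Operator Q
  Calder at 34 (w=7) → Operator Q
  Fenton at 40 (w=80) → Operator Q
Operator P captures 107; Operator Q captures 245.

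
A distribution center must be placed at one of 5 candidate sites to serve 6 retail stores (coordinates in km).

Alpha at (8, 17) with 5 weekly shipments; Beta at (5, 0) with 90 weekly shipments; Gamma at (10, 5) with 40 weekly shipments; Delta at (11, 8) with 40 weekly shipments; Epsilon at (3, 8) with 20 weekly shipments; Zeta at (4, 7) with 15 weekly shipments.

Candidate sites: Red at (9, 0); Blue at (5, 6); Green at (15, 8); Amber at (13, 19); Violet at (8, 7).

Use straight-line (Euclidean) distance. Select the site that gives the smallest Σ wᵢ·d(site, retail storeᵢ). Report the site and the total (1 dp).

Blue, total 1131.7 km

Total weighted distance at each candidate:
  Red (9, 0): total = 1308.0
  Blue (5, 6): total = 1131.7
  Green (15, 8): total = 2008.5
  Amber (13, 19): total = 3424.6
  Violet (8, 7): total = 1137.0
Minimum is at Blue with total 1131.7 km.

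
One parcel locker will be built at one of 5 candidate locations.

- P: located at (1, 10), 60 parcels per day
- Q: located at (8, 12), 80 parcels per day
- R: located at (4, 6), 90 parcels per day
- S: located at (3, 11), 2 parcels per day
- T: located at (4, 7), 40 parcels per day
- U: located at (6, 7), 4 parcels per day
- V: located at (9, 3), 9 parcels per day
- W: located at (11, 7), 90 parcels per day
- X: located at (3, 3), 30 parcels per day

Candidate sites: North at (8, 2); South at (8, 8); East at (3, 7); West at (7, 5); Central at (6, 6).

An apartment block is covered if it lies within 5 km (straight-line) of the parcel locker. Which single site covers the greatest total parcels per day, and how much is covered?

South, covering 304

Coverage radius r = 5 km; a point is covered iff (Δx)²+(Δy)² ≤ 5² = 25.
  North (8, 2): covers {V} → 9
  South (8, 8): covers {Q, R, T, U, W} → 304
  East (3, 7): covers {P, R, S, T, U, X} → 226
  West (7, 5): covers {R, T, U, V, W, X} → 263
  Central (6, 6): covers {R, T, U, V, X} → 173
Maximum coverage at South: 304 parcels per day.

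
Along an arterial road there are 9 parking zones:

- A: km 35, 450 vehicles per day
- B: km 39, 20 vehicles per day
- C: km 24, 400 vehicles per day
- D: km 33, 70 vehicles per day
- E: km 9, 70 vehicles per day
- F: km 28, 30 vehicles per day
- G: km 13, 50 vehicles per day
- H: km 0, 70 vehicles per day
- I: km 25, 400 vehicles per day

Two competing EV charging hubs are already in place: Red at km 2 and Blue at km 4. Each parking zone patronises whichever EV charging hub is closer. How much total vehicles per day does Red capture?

70

The indifferent point is the midpoint (2+4)/2 = 3; parking zones left of it (closer to Red at 2) go to Red, those right go to Blue.
  H at 0 (w=70) → Red
  E at 9 (w=70) → Blue
  G at 13 (w=50) → Blue
  C at 24 (w=400) → Blue
  I at 25 (w=400) → Blue
  F at 28 (w=30) → Blue
  D at 33 (w=70) → Blue
  A at 35 (w=450) → Blue
  B at 39 (w=20) → Blue
Red captures 70; Blue captures 1490.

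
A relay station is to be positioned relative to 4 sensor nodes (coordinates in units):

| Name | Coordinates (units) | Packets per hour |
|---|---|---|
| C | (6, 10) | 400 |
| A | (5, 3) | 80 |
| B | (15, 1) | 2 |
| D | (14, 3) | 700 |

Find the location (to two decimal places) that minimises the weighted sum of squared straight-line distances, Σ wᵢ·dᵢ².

The minimiser of Σwᵢ‖p−pᵢ‖² is the weighted centroid p* = (Σwᵢpᵢ)/(Σwᵢ).
Σwᵢ = 1182.
Σwᵢxᵢ = 400·6 + 80·5 + 2·15 + 700·14 = 12630.
Σwᵢyᵢ = 400·10 + 80·3 + 2·1 + 700·3 = 6342.
x* = 12630/1182 = 10.69, y* = 6342/1182 = 5.37.

(10.69, 5.37)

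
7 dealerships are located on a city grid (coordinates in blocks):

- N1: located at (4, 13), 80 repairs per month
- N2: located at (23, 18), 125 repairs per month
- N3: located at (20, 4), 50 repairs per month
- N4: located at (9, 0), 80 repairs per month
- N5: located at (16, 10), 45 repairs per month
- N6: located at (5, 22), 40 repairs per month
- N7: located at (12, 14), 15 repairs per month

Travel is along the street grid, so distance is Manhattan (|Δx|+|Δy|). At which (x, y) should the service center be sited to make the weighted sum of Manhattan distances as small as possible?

(16, 13)

Manhattan distance separates: Σwᵢ(|x−xᵢ|+|y−yᵢ|) = Σwᵢ|x−xᵢ| + Σwᵢ|y−yᵢ|, so x and y are optimised independently as 1-D weighted medians.
Total weight W = 435; half = 217.5.
x-coordinate, sorted with cumulative weight:
  x=4 (N1, w=80) cum 80
  x=5 (N6, w=40) cum 120
  x=9 (N4, w=80) cum 200
  x=12 (N7, w=15) cum 215
  x=16 (N5, w=45) cum 260  ← median
  x=20 (N3, w=50) cum 310
  x=23 (N2, w=125) cum 435
⇒ x* = 16
y-coordinate, sorted with cumulative weight:
  y=0 (N4, w=80) cum 80
  y=4 (N3, w=50) cum 130
  y=10 (N5, w=45) cum 175
  y=13 (N1, w=80) cum 255  ← median
  y=14 (N7, w=15) cum 270
  y=18 (N2, w=125) cum 395
  y=22 (N6, w=40) cum 435
⇒ y* = 13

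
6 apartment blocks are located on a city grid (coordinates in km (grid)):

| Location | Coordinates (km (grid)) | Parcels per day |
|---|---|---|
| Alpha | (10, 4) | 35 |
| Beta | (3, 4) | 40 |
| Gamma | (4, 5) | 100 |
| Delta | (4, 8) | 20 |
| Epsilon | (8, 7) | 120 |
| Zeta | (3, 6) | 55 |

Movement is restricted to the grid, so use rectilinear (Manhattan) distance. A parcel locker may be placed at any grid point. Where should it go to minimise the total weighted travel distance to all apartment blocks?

(4, 6)

Manhattan distance separates: Σwᵢ(|x−xᵢ|+|y−yᵢ|) = Σwᵢ|x−xᵢ| + Σwᵢ|y−yᵢ|, so x and y are optimised independently as 1-D weighted medians.
Total weight W = 370; half = 185.
x-coordinate, sorted with cumulative weight:
  x=3 (Beta, w=40) cum 40
  x=3 (Zeta, w=55) cum 95
  x=4 (Gamma, w=100) cum 195  ← median
  x=4 (Delta, w=20) cum 215
  x=8 (Epsilon, w=120) cum 335
  x=10 (Alpha, w=35) cum 370
⇒ x* = 4
y-coordinate, sorted with cumulative weight:
  y=4 (Alpha, w=35) cum 35
  y=4 (Beta, w=40) cum 75
  y=5 (Gamma, w=100) cum 175
  y=6 (Zeta, w=55) cum 230  ← median
  y=7 (Epsilon, w=120) cum 350
  y=8 (Delta, w=20) cum 370
⇒ y* = 6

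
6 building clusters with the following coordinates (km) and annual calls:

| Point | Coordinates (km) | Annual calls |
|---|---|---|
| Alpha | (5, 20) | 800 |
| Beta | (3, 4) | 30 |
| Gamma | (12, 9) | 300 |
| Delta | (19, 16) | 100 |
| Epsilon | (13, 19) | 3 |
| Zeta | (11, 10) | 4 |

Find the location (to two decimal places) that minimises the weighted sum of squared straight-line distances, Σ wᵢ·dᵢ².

The minimiser of Σwᵢ‖p−pᵢ‖² is the weighted centroid p* = (Σwᵢpᵢ)/(Σwᵢ).
Σwᵢ = 1237.
Σwᵢxᵢ = 800·5 + 30·3 + 300·12 + 100·19 + 3·13 + 4·11 = 9673.
Σwᵢyᵢ = 800·20 + 30·4 + 300·9 + 100·16 + 3·19 + 4·10 = 20517.
x* = 9673/1237 = 7.82, y* = 20517/1237 = 16.59.

(7.82, 16.59)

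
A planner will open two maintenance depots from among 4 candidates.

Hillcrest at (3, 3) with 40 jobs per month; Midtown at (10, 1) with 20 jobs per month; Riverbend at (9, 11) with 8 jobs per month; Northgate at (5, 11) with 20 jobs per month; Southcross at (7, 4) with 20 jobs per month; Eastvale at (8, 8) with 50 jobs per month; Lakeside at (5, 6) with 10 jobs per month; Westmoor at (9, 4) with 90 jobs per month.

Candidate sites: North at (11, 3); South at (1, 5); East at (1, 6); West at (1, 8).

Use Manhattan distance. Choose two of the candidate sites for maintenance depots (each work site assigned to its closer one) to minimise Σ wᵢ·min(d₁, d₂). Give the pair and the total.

{North, South}, total 1320

Evaluate every pair (each demand assigned to the nearer of the two):
  {North, South}: total = 1320
  {North, East}: total = 1330
  {North, West}: total = 1340
  {South, West}: total = 1998
  {South, East}: total = 2144
  {East, West}: total = 2158
Best pair: {North, South} with total 1320.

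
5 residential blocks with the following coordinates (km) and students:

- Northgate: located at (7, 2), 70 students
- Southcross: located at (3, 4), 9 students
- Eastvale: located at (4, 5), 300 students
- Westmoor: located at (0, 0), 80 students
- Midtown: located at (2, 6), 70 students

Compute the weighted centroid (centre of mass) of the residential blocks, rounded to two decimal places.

(3.51, 3.96)

The minimiser of Σwᵢ‖p−pᵢ‖² is the weighted centroid p* = (Σwᵢpᵢ)/(Σwᵢ).
Σwᵢ = 529.
Σwᵢxᵢ = 70·7 + 9·3 + 300·4 + 80·0 + 70·2 = 1857.
Σwᵢyᵢ = 70·2 + 9·4 + 300·5 + 80·0 + 70·6 = 2096.
x* = 1857/529 = 3.51, y* = 2096/529 = 3.96.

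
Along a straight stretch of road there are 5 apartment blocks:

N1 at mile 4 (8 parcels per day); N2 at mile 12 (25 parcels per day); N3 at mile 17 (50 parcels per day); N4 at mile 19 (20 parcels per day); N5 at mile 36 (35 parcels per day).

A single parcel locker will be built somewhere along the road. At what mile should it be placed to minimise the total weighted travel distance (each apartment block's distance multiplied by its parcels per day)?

For a sum of weighted absolute distances on a line, the optimum is the weighted median (not the mean). Total weight W = 138; half-weight = 69.
Sort by position and accumulate weight:
  mile 4 (N1, w=8) → cum 8
  mile 12 (N2, w=25) → cum 33
  mile 17 (N3, w=50) → cum 83  ≥ 69 → median here
  mile 19 (N4, w=20) → cum 103
  mile 36 (N5, w=35) → cum 138
Optimal location: mile 17.

x = 17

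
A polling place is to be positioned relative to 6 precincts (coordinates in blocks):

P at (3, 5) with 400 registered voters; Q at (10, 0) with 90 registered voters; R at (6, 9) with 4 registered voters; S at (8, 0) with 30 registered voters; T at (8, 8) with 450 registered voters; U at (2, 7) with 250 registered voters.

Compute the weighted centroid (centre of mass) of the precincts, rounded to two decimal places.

(5.28, 6.03)

The minimiser of Σwᵢ‖p−pᵢ‖² is the weighted centroid p* = (Σwᵢpᵢ)/(Σwᵢ).
Σwᵢ = 1224.
Σwᵢxᵢ = 400·3 + 90·10 + 4·6 + 30·8 + 450·8 + 250·2 = 6464.
Σwᵢyᵢ = 400·5 + 90·0 + 4·9 + 30·0 + 450·8 + 250·7 = 7386.
x* = 6464/1224 = 5.28, y* = 7386/1224 = 6.03.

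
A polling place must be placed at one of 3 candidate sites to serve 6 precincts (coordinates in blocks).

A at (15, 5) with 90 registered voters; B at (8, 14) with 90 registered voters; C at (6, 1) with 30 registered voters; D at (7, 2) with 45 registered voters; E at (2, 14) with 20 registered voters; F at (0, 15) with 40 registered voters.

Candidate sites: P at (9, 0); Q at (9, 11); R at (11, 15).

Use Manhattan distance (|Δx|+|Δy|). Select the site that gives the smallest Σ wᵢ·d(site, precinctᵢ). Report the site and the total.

Q, total 3045 blocks

Total weighted distance at each candidate:
  P (9, 0): total = 4020
  Q (9, 11): total = 3045
  R (11, 15): total = 3595
Minimum is at Q with total 3045 blocks.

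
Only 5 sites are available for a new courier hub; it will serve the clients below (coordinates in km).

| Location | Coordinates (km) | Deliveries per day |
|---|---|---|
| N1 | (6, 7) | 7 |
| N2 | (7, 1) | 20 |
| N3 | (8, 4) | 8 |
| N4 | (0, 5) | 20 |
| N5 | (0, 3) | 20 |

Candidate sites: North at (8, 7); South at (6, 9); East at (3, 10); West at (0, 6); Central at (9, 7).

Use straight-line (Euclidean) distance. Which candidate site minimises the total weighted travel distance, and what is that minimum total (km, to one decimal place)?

Total weighted distance at each candidate:
  North (8, 7): total = 503.5
  South (6, 9): total = 532.3
  East (3, 10): total = 558.1
  West (0, 6): total = 360.6
  Central (9, 7): total = 554.2
Minimum is at West with total 360.6 km.

West, total 360.6 km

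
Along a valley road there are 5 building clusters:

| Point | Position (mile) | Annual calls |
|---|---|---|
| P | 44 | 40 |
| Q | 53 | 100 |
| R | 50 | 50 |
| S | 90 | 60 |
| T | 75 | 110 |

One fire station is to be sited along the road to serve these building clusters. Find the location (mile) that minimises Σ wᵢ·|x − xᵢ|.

x = 53

For a sum of weighted absolute distances on a line, the optimum is the weighted median (not the mean). Total weight W = 360; half-weight = 180.
Sort by position and accumulate weight:
  mile 44 (P, w=40) → cum 40
  mile 50 (R, w=50) → cum 90
  mile 53 (Q, w=100) → cum 190  ≥ 180 → median here
  mile 75 (T, w=110) → cum 300
  mile 90 (S, w=60) → cum 360
Optimal location: mile 53.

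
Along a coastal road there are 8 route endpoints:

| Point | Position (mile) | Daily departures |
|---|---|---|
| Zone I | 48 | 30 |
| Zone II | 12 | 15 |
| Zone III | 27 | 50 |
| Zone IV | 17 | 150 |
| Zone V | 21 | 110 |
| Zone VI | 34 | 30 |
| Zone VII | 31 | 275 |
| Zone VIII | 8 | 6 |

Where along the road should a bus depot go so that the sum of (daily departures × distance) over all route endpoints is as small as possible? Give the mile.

For a sum of weighted absolute distances on a line, the optimum is the weighted median (not the mean). Total weight W = 666; half-weight = 333.
Sort by position and accumulate weight:
  mile 8 (Zone VIII, w=6) → cum 6
  mile 12 (Zone II, w=15) → cum 21
  mile 17 (Zone IV, w=150) → cum 171
  mile 21 (Zone V, w=110) → cum 281
  mile 27 (Zone III, w=50) → cum 331
  mile 31 (Zone VII, w=275) → cum 606  ≥ 333 → median here
  mile 34 (Zone VI, w=30) → cum 636
  mile 48 (Zone I, w=30) → cum 666
Optimal location: mile 31.

x = 31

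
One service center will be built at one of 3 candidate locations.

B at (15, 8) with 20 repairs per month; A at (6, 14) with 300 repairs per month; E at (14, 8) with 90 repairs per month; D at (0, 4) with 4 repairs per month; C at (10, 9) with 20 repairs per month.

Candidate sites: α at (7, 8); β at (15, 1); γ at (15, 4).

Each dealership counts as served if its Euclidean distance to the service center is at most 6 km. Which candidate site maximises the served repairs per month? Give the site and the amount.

γ, covering 110

Coverage radius r = 6 km; a point is covered iff (Δx)²+(Δy)² ≤ 6² = 36.
  α (7, 8): covers {C} → 20
  β (15, 1): covers {none} → 0
  γ (15, 4): covers {B, E} → 110
Maximum coverage at γ: 110 repairs per month.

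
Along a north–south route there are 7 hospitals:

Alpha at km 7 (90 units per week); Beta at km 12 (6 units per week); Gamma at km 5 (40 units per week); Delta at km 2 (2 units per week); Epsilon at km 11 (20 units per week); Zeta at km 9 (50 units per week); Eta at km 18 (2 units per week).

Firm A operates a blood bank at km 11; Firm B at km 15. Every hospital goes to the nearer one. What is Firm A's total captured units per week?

208

The indifferent point is the midpoint (11+15)/2 = 13; hospitals left of it (closer to Firm A at 11) go to Firm A, those right go to Firm B.
  Delta at 2 (w=2) → Firm A
  Gamma at 5 (w=40) → Firm A
  Alpha at 7 (w=90) → Firm A
  Zeta at 9 (w=50) → Firm A
  Epsilon at 11 (w=20) → Firm A
  Beta at 12 (w=6) → Firm A
  Eta at 18 (w=2) → Firm B
Firm A captures 208; Firm B captures 2.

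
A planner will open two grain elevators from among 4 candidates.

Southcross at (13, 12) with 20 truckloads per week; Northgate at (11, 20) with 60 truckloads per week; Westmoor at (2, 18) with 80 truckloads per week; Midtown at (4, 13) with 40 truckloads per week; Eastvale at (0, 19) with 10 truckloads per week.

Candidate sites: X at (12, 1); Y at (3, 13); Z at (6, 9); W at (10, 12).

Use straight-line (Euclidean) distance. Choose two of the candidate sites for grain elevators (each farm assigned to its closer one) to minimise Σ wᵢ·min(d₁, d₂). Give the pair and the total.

{Y, W}, total 1058.7

Evaluate every pair (each demand assigned to the nearer of the two):
  {Y, W}: total = 1058.7
  {Y, Z}: total = 1305.1
  {X, Y}: total = 1353.8
  {Z, W}: total = 1627.1
  {X, W}: total = 1709.1
  {X, Z}: total = 1960.7
Best pair: {Y, W} with total 1058.7.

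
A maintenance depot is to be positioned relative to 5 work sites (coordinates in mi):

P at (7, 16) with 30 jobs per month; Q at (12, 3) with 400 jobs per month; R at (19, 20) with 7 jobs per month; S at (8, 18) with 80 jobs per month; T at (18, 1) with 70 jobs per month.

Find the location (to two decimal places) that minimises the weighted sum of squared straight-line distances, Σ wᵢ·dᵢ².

(12.00, 5.67)

The minimiser of Σwᵢ‖p−pᵢ‖² is the weighted centroid p* = (Σwᵢpᵢ)/(Σwᵢ).
Σwᵢ = 587.
Σwᵢxᵢ = 30·7 + 400·12 + 7·19 + 80·8 + 70·18 = 7043.
Σwᵢyᵢ = 30·16 + 400·3 + 7·20 + 80·18 + 70·1 = 3330.
x* = 7043/587 = 12.00, y* = 3330/587 = 5.67.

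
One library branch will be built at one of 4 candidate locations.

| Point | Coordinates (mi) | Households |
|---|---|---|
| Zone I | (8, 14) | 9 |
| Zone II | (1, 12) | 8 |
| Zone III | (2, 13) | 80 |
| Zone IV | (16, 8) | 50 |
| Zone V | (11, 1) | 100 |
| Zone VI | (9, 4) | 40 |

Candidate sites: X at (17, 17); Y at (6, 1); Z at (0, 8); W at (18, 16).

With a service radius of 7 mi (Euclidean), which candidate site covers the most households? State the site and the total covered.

Coverage radius r = 7 mi; a point is covered iff (Δx)²+(Δy)² ≤ 7² = 49.
  X (17, 17): covers {none} → 0
  Y (6, 1): covers {Zone V, Zone VI} → 140
  Z (0, 8): covers {Zone II, Zone III} → 88
  W (18, 16): covers {none} → 0
Maximum coverage at Y: 140 households.

Y, covering 140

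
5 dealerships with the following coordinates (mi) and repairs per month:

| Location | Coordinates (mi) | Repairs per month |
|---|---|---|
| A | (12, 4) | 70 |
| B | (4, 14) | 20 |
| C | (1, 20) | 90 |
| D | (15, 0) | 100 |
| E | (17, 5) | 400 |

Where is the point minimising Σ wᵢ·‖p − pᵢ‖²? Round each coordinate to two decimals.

The minimiser of Σwᵢ‖p−pᵢ‖² is the weighted centroid p* = (Σwᵢpᵢ)/(Σwᵢ).
Σwᵢ = 680.
Σwᵢxᵢ = 70·12 + 20·4 + 90·1 + 100·15 + 400·17 = 9310.
Σwᵢyᵢ = 70·4 + 20·14 + 90·20 + 100·0 + 400·5 = 4360.
x* = 9310/680 = 13.69, y* = 4360/680 = 6.41.

(13.69, 6.41)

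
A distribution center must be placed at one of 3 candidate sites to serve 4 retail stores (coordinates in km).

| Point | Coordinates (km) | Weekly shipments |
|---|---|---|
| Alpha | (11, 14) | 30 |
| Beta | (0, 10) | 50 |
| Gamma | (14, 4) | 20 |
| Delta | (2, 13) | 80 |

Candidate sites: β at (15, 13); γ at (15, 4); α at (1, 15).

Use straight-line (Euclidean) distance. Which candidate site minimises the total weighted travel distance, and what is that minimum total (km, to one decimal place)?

α, total 1075.9 km

Total weighted distance at each candidate:
  β (15, 13): total = 2109.7
  γ (15, 4): total = 2415.8
  α (1, 15): total = 1075.9
Minimum is at α with total 1075.9 km.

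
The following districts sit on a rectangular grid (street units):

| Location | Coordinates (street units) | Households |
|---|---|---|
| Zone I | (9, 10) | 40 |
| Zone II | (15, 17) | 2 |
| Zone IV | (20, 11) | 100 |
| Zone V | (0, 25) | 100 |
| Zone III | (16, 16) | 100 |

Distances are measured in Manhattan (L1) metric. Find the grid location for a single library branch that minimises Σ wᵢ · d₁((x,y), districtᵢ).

(16, 16)

Manhattan distance separates: Σwᵢ(|x−xᵢ|+|y−yᵢ|) = Σwᵢ|x−xᵢ| + Σwᵢ|y−yᵢ|, so x and y are optimised independently as 1-D weighted medians.
Total weight W = 342; half = 171.
x-coordinate, sorted with cumulative weight:
  x=0 (Zone V, w=100) cum 100
  x=9 (Zone I, w=40) cum 140
  x=15 (Zone II, w=2) cum 142
  x=16 (Zone III, w=100) cum 242  ← median
  x=20 (Zone IV, w=100) cum 342
⇒ x* = 16
y-coordinate, sorted with cumulative weight:
  y=10 (Zone I, w=40) cum 40
  y=11 (Zone IV, w=100) cum 140
  y=16 (Zone III, w=100) cum 240  ← median
  y=17 (Zone II, w=2) cum 242
  y=25 (Zone V, w=100) cum 342
⇒ y* = 16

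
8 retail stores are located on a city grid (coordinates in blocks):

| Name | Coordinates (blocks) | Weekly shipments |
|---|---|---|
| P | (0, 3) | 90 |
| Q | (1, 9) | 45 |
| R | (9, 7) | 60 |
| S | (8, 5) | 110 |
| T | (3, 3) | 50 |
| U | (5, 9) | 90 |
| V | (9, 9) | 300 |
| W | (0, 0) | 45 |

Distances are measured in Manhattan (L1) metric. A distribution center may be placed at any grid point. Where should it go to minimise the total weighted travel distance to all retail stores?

Manhattan distance separates: Σwᵢ(|x−xᵢ|+|y−yᵢ|) = Σwᵢ|x−xᵢ| + Σwᵢ|y−yᵢ|, so x and y are optimised independently as 1-D weighted medians.
Total weight W = 790; half = 395.
x-coordinate, sorted with cumulative weight:
  x=0 (P, w=90) cum 90
  x=0 (W, w=45) cum 135
  x=1 (Q, w=45) cum 180
  x=3 (T, w=50) cum 230
  x=5 (U, w=90) cum 320
  x=8 (S, w=110) cum 430  ← median
  x=9 (R, w=60) cum 490
  x=9 (V, w=300) cum 790
⇒ x* = 8
y-coordinate, sorted with cumulative weight:
  y=0 (W, w=45) cum 45
  y=3 (P, w=90) cum 135
  y=3 (T, w=50) cum 185
  y=5 (S, w=110) cum 295
  y=7 (R, w=60) cum 355
  y=9 (Q, w=45) cum 400  ← median
  y=9 (U, w=90) cum 490
  y=9 (V, w=300) cum 790
⇒ y* = 9

(8, 9)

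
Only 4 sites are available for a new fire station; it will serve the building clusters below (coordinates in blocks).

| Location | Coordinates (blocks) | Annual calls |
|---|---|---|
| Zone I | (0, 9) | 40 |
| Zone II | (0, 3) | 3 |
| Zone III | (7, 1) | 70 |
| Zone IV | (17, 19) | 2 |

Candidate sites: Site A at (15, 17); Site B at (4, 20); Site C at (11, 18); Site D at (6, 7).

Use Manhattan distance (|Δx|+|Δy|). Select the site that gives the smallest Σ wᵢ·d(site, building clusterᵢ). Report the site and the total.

Total weighted distance at each candidate:
  Site A (15, 17): total = 2695
  Site B (4, 20): total = 2231
  Site C (11, 18): total = 2362
  Site D (6, 7): total = 886
Minimum is at Site D with total 886 blocks.

Site D, total 886 blocks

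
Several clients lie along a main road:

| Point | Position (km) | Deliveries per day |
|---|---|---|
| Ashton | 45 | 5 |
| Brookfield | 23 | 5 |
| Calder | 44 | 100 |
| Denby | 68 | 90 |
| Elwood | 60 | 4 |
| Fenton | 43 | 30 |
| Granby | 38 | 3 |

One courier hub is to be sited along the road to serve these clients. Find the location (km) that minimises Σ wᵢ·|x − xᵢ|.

For a sum of weighted absolute distances on a line, the optimum is the weighted median (not the mean). Total weight W = 237; half-weight = 118.5.
Sort by position and accumulate weight:
  km 23 (Brookfield, w=5) → cum 5
  km 38 (Granby, w=3) → cum 8
  km 43 (Fenton, w=30) → cum 38
  km 44 (Calder, w=100) → cum 138  ≥ 118.5 → median here
  km 45 (Ashton, w=5) → cum 143
  km 60 (Elwood, w=4) → cum 147
  km 68 (Denby, w=90) → cum 237
Optimal location: km 44.

x = 44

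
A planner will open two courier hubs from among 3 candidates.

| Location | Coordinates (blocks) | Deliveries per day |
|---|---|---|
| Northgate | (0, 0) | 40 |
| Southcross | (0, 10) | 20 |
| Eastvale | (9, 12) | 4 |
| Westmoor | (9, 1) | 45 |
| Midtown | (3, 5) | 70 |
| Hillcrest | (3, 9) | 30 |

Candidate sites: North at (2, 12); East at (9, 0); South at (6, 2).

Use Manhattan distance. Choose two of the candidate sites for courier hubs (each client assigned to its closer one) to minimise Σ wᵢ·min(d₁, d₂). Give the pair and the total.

{North, South}, total 1148

Evaluate every pair (each demand assigned to the nearer of the two):
  {North, South}: total = 1148
  {North, East}: total = 1193
  {East, South}: total = 1413
Best pair: {North, South} with total 1148.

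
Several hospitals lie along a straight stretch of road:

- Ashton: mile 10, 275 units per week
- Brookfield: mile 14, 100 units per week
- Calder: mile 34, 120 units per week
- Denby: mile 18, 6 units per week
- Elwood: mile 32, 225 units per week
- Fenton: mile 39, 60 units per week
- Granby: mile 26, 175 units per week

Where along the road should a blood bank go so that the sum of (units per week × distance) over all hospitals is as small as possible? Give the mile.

For a sum of weighted absolute distances on a line, the optimum is the weighted median (not the mean). Total weight W = 961; half-weight = 480.5.
Sort by position and accumulate weight:
  mile 10 (Ashton, w=275) → cum 275
  mile 14 (Brookfield, w=100) → cum 375
  mile 18 (Denby, w=6) → cum 381
  mile 26 (Granby, w=175) → cum 556  ≥ 480.5 → median here
  mile 32 (Elwood, w=225) → cum 781
  mile 34 (Calder, w=120) → cum 901
  mile 39 (Fenton, w=60) → cum 961
Optimal location: mile 26.

x = 26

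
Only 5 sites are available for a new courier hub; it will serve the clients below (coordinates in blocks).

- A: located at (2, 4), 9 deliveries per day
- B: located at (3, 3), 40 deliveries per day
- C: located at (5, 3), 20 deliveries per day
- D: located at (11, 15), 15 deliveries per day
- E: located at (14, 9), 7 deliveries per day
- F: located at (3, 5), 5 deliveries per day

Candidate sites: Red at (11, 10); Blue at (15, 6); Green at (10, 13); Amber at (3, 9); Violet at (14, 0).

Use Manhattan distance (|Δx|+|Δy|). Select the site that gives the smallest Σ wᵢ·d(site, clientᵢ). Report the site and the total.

Amber, total 761 blocks

Total weighted distance at each candidate:
  Red (11, 10): total = 1163
  Blue (15, 6): total = 1283
  Green (10, 13): total = 1309
  Amber (3, 9): total = 761
  Violet (14, 0): total = 1357
Minimum is at Amber with total 761 blocks.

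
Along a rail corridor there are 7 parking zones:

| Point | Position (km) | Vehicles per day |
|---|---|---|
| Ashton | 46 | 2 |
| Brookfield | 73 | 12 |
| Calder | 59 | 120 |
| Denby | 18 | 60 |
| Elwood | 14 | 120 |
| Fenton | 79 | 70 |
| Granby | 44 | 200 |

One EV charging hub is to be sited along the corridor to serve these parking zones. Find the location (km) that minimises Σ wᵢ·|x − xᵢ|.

For a sum of weighted absolute distances on a line, the optimum is the weighted median (not the mean). Total weight W = 584; half-weight = 292.
Sort by position and accumulate weight:
  km 14 (Elwood, w=120) → cum 120
  km 18 (Denby, w=60) → cum 180
  km 44 (Granby, w=200) → cum 380  ≥ 292 → median here
  km 46 (Ashton, w=2) → cum 382
  km 59 (Calder, w=120) → cum 502
  km 73 (Brookfield, w=12) → cum 514
  km 79 (Fenton, w=70) → cum 584
Optimal location: km 44.

x = 44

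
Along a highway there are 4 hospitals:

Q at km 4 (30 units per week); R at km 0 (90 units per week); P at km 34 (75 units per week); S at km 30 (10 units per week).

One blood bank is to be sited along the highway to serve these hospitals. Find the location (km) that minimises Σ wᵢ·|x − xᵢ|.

For a sum of weighted absolute distances on a line, the optimum is the weighted median (not the mean). Total weight W = 205; half-weight = 102.5.
Sort by position and accumulate weight:
  km 0 (R, w=90) → cum 90
  km 4 (Q, w=30) → cum 120  ≥ 102.5 → median here
  km 30 (S, w=10) → cum 130
  km 34 (P, w=75) → cum 205
Optimal location: km 4.

x = 4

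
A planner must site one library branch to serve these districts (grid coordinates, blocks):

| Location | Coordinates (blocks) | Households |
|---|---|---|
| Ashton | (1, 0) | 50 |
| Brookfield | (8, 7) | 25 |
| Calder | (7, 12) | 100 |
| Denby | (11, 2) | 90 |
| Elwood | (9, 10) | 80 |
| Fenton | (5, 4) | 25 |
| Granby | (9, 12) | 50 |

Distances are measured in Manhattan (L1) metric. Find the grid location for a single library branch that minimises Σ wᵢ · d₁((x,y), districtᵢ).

(9, 10)

Manhattan distance separates: Σwᵢ(|x−xᵢ|+|y−yᵢ|) = Σwᵢ|x−xᵢ| + Σwᵢ|y−yᵢ|, so x and y are optimised independently as 1-D weighted medians.
Total weight W = 420; half = 210.
x-coordinate, sorted with cumulative weight:
  x=1 (Ashton, w=50) cum 50
  x=5 (Fenton, w=25) cum 75
  x=7 (Calder, w=100) cum 175
  x=8 (Brookfield, w=25) cum 200
  x=9 (Elwood, w=80) cum 280  ← median
  x=9 (Granby, w=50) cum 330
  x=11 (Denby, w=90) cum 420
⇒ x* = 9
y-coordinate, sorted with cumulative weight:
  y=0 (Ashton, w=50) cum 50
  y=2 (Denby, w=90) cum 140
  y=4 (Fenton, w=25) cum 165
  y=7 (Brookfield, w=25) cum 190
  y=10 (Elwood, w=80) cum 270  ← median
  y=12 (Calder, w=100) cum 370
  y=12 (Granby, w=50) cum 420
⇒ y* = 10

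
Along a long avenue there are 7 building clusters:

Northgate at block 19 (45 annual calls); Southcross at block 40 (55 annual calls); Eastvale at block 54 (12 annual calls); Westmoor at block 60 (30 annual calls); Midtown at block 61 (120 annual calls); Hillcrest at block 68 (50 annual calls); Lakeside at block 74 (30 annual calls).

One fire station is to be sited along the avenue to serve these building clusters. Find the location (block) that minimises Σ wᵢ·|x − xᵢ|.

For a sum of weighted absolute distances on a line, the optimum is the weighted median (not the mean). Total weight W = 342; half-weight = 171.
Sort by position and accumulate weight:
  block 19 (Northgate, w=45) → cum 45
  block 40 (Southcross, w=55) → cum 100
  block 54 (Eastvale, w=12) → cum 112
  block 60 (Westmoor, w=30) → cum 142
  block 61 (Midtown, w=120) → cum 262  ≥ 171 → median here
  block 68 (Hillcrest, w=50) → cum 312
  block 74 (Lakeside, w=30) → cum 342
Optimal location: block 61.

x = 61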